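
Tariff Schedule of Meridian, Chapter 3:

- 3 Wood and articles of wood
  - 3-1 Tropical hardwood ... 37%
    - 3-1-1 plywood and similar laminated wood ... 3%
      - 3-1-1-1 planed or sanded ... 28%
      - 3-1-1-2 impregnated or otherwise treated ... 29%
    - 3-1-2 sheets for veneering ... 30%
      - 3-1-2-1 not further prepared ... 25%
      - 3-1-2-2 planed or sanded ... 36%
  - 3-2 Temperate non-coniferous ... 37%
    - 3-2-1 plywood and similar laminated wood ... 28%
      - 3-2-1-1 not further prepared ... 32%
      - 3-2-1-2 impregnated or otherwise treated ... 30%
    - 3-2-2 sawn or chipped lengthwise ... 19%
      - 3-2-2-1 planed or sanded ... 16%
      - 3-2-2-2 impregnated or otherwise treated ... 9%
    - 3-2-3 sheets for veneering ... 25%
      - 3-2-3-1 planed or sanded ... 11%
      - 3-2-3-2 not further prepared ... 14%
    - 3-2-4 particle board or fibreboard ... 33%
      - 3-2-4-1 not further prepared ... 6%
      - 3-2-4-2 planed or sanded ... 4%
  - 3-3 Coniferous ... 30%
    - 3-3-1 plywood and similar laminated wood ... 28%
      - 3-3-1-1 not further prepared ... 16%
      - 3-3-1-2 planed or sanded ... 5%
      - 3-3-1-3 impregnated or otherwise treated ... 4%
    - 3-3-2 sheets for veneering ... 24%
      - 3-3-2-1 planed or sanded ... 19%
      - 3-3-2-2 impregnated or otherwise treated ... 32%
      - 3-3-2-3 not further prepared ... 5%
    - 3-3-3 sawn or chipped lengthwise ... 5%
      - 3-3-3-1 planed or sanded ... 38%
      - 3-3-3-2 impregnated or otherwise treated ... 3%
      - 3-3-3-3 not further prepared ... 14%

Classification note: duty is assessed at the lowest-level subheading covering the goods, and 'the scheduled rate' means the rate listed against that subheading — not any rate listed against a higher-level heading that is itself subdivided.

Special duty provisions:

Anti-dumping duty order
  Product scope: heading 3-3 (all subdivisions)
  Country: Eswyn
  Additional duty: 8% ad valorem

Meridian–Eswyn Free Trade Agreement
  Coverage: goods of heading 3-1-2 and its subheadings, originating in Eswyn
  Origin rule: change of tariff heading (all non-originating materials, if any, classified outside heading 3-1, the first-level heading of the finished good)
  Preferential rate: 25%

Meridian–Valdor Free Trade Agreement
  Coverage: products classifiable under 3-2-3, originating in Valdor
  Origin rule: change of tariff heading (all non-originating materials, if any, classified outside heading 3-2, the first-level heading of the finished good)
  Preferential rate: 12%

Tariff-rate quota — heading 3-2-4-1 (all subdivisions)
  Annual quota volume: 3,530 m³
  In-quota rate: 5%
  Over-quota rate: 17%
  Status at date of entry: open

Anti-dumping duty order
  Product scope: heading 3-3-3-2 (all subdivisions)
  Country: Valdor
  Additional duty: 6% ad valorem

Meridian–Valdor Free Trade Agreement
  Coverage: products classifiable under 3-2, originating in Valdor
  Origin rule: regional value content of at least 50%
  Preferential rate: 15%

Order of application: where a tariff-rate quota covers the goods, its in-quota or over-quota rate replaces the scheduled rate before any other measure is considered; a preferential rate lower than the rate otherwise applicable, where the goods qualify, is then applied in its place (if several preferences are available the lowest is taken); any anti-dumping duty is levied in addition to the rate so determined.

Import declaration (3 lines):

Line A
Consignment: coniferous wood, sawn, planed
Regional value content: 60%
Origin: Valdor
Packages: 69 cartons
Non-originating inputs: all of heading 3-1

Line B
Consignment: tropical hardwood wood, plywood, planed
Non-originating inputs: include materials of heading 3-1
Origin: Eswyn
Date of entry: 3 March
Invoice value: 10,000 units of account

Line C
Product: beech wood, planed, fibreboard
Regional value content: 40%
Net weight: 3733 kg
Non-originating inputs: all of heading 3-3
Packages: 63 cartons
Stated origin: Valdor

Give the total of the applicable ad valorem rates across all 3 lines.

70%

Line A: coniferous → 3-3; sawn → 3-3-3; planed → 3-3-3-1. Scheduled 38%. Valdor agreement on 3-2-3: 3-3-3-1 not covered; Valdor agreement on 3-2: 3-3-3-1 not covered. → 38%.
Line B: tropical hardwood → 3-1; plywood → 3-1-1; planed → 3-1-1-1. Scheduled 28%. Eswyn agreement on 3-1-2: 3-1-1-1 not covered. → 28%.
Line C: beech → 3-2; fibreboard → 3-2-4; planed → 3-2-4-2. Scheduled 4%. Valdor agreement on 3-2-3: 3-2-4-2 not covered; Valdor agreement on 3-2: RVC < 50%. → 4%.
Sum: 38% + 28% + 4% = 70%.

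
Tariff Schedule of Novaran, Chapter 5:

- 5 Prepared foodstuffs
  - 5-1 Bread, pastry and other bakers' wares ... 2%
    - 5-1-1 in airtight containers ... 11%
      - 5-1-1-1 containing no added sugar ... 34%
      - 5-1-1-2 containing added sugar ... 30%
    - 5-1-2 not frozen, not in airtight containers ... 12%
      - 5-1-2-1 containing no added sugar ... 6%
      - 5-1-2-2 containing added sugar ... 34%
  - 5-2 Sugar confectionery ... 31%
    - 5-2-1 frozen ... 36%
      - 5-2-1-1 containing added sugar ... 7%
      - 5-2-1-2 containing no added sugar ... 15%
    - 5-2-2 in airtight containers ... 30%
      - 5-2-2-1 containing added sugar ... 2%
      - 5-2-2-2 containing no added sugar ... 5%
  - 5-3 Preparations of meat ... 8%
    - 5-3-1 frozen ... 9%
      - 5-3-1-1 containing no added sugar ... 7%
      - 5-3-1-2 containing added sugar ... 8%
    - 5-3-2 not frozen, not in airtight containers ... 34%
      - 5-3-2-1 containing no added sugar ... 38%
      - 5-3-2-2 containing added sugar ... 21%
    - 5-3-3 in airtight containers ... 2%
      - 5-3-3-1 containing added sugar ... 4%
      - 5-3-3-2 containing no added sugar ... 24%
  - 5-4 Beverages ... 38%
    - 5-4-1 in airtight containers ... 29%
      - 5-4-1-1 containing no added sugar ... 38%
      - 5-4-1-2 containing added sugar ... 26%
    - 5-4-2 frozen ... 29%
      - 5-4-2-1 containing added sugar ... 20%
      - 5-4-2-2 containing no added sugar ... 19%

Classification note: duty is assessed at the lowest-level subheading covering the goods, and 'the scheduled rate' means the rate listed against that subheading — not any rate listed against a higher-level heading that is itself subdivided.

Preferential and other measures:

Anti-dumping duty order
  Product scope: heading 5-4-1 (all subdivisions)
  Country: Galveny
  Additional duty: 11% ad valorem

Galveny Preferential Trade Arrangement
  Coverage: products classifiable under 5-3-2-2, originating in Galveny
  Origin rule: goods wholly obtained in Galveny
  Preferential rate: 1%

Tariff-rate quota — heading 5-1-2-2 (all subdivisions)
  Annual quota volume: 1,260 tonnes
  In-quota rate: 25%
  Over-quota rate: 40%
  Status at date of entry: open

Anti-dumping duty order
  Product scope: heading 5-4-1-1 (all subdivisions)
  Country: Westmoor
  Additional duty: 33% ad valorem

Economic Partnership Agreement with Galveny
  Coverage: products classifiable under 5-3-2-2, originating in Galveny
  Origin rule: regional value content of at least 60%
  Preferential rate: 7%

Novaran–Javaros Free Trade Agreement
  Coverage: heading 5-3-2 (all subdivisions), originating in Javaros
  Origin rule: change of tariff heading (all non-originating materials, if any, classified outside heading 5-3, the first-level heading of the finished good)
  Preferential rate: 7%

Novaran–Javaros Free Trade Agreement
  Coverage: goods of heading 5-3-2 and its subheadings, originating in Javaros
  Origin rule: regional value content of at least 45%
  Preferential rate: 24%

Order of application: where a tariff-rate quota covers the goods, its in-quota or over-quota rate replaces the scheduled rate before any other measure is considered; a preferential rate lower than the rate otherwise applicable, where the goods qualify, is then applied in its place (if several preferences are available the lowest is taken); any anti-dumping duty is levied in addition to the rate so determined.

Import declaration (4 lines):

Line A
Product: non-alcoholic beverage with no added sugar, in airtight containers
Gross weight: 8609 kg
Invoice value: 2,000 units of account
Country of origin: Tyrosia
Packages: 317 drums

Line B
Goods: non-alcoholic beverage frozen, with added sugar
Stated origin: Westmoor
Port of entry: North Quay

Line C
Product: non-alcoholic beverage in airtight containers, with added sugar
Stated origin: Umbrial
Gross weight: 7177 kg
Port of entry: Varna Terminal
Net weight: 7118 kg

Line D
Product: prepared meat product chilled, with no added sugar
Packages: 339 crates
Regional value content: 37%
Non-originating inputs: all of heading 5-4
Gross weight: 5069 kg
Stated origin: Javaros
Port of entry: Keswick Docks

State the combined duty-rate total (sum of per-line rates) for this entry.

91%

Line A: non-alcoholic beverage → 5-4; in airtight containers → 5-4-1; with no added sugar → 5-4-1-1. Scheduled 38%. No special measure applies. → 38%.
Line B: non-alcoholic beverage → 5-4; frozen → 5-4-2; with added sugar → 5-4-2-1. Scheduled 20%. No special measure applies. → 20%.
Line C: non-alcoholic beverage → 5-4; in airtight containers → 5-4-1; with added sugar → 5-4-1-2. Scheduled 26%. No special measure applies. → 26%.
Line D: prepared meat product → 5-3; chilled → 5-3-2; with no added sugar → 5-3-2-1. Scheduled 38%. Javaros agreement on 5-3-2: CTH met → 7% available; Javaros agreement on 5-3-2: RVC < 45%; preferential 7%. → 7%.
Sum: 38% + 20% + 26% + 7% = 91%.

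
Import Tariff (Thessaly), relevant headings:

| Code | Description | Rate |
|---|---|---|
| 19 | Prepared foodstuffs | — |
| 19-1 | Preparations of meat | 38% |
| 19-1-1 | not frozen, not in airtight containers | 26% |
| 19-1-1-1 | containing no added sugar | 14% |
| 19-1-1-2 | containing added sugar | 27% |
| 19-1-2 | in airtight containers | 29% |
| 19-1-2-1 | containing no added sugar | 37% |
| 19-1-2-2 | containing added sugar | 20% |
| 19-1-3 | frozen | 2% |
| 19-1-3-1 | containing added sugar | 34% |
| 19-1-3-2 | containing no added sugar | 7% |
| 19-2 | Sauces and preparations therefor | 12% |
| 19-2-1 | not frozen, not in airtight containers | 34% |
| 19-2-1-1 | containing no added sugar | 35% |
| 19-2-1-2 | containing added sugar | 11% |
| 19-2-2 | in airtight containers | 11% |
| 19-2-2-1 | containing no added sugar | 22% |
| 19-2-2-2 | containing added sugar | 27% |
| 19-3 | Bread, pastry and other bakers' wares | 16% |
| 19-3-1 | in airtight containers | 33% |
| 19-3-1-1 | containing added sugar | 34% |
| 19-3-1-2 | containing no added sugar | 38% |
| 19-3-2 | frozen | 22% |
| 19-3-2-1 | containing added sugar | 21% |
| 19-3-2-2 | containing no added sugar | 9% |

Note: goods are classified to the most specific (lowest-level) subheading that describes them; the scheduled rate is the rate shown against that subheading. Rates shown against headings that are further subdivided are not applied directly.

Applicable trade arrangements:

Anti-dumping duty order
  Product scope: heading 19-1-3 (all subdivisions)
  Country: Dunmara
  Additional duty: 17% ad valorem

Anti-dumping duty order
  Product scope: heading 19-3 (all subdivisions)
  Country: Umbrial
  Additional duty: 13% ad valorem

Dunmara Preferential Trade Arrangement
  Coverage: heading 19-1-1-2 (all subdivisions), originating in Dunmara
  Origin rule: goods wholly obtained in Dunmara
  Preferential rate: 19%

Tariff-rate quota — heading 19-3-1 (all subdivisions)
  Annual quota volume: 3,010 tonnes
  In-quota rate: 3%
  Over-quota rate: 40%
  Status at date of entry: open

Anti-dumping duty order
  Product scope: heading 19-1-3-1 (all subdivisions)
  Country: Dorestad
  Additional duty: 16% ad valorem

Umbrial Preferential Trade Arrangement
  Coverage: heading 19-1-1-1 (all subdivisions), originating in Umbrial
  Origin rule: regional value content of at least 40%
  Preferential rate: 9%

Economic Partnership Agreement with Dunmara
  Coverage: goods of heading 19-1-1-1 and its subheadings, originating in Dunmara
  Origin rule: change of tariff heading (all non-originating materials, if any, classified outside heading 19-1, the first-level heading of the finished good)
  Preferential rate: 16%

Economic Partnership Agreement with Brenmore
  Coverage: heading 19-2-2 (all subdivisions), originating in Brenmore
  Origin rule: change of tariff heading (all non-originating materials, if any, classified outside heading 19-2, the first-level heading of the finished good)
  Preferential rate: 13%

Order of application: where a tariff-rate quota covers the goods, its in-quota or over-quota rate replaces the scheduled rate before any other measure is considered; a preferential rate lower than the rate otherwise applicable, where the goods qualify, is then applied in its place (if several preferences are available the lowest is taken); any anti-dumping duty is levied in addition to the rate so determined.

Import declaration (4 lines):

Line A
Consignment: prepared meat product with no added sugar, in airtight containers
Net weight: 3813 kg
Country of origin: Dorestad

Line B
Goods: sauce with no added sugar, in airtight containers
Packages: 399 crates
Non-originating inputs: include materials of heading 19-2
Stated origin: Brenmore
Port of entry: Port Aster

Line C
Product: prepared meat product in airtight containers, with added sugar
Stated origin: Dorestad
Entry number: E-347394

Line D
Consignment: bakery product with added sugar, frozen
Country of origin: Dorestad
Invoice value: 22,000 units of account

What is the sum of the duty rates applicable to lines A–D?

Line A: prepared meat product → 19-1; in airtight containers → 19-1-2; with no added sugar → 19-1-2-1. Scheduled 37%. No special measure applies. → 37%.
Line B: sauce → 19-2; in airtight containers → 19-2-2; with no added sugar → 19-2-2-1. Scheduled 22%. Brenmore agreement on 19-2-2: CTH not met. → 22%.
Line C: prepared meat product → 19-1; in airtight containers → 19-1-2; with added sugar → 19-1-2-2. Scheduled 20%. No special measure applies. → 20%.
Line D: bakery product → 19-3; frozen → 19-3-2; with added sugar → 19-3-2-1. Scheduled 21%. No special measure applies. → 21%.
Sum: 37% + 22% + 20% + 21% = 100%.

100%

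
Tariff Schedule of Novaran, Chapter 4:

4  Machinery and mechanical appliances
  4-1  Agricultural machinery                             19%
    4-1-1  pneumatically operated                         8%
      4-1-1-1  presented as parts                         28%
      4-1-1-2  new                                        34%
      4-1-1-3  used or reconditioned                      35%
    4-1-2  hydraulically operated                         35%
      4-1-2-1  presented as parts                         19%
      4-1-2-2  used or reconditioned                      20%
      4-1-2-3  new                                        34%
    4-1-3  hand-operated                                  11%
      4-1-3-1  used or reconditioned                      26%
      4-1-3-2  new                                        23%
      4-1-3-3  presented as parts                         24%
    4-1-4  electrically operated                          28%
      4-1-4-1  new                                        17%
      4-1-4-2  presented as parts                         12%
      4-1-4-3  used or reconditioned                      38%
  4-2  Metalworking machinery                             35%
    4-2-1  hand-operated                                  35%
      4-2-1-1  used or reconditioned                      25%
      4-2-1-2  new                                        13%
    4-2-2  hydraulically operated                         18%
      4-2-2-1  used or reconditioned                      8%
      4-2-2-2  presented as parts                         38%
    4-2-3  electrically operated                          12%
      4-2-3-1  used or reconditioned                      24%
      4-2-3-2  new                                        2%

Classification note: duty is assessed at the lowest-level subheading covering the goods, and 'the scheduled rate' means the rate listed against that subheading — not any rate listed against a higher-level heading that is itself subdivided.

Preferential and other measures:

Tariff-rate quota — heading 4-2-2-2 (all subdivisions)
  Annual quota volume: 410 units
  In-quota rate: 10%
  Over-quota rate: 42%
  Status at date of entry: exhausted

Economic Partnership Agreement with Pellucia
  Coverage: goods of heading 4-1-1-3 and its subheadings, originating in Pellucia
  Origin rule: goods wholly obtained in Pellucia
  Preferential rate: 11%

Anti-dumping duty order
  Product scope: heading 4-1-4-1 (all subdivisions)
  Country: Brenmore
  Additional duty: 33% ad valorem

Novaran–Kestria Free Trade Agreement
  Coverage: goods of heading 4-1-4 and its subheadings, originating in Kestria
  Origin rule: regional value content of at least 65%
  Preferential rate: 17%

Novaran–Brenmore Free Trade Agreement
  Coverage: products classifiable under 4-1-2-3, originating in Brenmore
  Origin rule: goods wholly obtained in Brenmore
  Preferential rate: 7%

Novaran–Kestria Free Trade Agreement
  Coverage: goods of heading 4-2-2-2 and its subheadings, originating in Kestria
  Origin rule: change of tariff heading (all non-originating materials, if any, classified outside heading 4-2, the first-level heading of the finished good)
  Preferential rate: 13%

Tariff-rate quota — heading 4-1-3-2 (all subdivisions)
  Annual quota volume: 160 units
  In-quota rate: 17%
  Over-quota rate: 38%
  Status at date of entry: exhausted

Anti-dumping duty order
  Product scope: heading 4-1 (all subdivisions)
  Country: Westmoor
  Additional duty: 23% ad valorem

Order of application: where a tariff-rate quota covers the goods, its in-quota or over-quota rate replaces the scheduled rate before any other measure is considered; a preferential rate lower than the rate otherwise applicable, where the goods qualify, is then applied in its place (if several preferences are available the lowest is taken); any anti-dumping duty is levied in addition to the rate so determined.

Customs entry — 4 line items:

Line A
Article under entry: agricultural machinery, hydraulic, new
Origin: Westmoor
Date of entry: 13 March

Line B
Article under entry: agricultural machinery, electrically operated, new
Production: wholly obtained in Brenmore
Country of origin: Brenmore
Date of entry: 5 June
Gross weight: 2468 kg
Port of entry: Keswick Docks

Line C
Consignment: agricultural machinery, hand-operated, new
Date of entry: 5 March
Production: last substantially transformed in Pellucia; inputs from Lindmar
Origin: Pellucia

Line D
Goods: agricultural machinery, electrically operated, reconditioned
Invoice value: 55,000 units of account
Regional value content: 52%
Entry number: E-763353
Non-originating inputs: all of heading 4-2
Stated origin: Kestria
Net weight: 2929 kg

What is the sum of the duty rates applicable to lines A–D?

Line A: agricultural → 4-1; hydraulic → 4-1-2; new → 4-1-2-3. Scheduled 34%. anti-dumping (Westmoor, 4-1): +23%; total 34% + 23% = 57%. → 57%.
Line B: agricultural → 4-1; electrically operated → 4-1-4; new → 4-1-4-1. Scheduled 17%. Brenmore agreement on 4-1-2-3: 4-1-4-1 not covered; anti-dumping (Brenmore, 4-1-4-1): +33%; total 17% + 33% = 50%. → 50%.
Line C: agricultural → 4-1; hand-operated → 4-1-3; new → 4-1-3-2. Scheduled 23%. quota on 4-1-3-2 exhausted → over-quota 38%; Pellucia agreement on 4-1-1-3: 4-1-3-2 not covered. → 38%.
Line D: agricultural → 4-1; electrically operated → 4-1-4; reconditioned → 4-1-4-3. Scheduled 38%. Kestria agreement on 4-1-4: RVC < 65%; Kestria agreement on 4-2-2-2: 4-1-4-3 not covered. → 38%.
Sum: 57% + 50% + 38% + 38% = 183%.

183%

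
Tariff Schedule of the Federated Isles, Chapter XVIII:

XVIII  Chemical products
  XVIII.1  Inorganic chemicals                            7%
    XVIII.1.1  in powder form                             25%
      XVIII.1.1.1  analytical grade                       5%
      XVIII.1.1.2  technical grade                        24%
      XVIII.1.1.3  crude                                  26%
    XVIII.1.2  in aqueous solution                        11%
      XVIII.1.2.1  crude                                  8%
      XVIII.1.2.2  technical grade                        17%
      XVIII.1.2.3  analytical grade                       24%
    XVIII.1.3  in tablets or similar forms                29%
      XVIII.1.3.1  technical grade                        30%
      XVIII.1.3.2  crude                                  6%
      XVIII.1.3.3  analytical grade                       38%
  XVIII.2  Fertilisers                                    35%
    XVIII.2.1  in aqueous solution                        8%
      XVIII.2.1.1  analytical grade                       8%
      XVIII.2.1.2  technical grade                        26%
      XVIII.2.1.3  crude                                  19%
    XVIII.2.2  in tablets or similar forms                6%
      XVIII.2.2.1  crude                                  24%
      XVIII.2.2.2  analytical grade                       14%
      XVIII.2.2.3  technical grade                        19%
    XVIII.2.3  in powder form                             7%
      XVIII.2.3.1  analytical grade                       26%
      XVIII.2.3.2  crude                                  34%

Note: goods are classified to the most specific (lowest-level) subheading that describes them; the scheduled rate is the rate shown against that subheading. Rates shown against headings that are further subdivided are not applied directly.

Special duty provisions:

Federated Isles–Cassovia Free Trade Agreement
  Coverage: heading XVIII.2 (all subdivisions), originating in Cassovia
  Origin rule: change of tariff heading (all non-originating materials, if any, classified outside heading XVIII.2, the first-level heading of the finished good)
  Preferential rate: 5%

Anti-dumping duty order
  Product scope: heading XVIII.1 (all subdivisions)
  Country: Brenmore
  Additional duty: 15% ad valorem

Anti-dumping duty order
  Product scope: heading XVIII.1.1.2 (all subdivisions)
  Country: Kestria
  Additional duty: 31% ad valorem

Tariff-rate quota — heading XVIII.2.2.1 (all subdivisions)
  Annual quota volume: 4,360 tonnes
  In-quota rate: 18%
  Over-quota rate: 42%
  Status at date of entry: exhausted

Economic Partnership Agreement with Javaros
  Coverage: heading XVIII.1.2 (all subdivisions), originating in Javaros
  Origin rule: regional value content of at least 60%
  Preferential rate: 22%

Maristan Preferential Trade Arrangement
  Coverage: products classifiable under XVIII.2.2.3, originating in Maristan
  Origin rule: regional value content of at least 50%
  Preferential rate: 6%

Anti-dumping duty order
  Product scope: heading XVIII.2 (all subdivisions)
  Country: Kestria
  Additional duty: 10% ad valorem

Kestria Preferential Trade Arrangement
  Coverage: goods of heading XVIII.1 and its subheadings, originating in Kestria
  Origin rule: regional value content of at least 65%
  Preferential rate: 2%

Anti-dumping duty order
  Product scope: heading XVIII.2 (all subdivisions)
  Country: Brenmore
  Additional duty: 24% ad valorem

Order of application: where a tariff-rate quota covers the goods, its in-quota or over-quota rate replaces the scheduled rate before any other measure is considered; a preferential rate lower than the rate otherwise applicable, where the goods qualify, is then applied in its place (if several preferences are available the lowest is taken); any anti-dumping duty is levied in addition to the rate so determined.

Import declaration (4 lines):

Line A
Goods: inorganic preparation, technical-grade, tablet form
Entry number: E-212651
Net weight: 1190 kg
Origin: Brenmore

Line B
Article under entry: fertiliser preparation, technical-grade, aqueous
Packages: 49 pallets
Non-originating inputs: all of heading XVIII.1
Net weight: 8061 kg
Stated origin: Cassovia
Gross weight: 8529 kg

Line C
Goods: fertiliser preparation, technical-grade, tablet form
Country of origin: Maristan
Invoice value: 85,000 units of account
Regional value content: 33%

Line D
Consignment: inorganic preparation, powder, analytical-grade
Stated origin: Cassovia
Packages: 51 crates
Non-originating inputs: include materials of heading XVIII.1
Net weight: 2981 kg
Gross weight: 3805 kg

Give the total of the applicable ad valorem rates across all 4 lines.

Line A: inorganic → XVIII.1; tablet form → XVIII.1.3; technical-grade → XVIII.1.3.1. Scheduled 30%. anti-dumping (Brenmore, XVIII.1): +15%; total 30% + 15% = 45%. → 45%.
Line B: fertiliser → XVIII.2; aqueous → XVIII.2.1; technical-grade → XVIII.2.1.2. Scheduled 26%. Cassovia agreement on XVIII.2: CTH met → 5% available; preferential 5%. → 5%.
Line C: fertiliser → XVIII.2; tablet form → XVIII.2.2; technical-grade → XVIII.2.2.3. Scheduled 19%. Maristan agreement on XVIII.2.2.3: RVC < 50%. → 19%.
Line D: inorganic → XVIII.1; powder → XVIII.1.1; analytical-grade → XVIII.1.1.1. Scheduled 5%. Cassovia agreement on XVIII.2: XVIII.1.1.1 not covered. → 5%.
Sum: 45% + 5% + 19% + 5% = 74%.

74%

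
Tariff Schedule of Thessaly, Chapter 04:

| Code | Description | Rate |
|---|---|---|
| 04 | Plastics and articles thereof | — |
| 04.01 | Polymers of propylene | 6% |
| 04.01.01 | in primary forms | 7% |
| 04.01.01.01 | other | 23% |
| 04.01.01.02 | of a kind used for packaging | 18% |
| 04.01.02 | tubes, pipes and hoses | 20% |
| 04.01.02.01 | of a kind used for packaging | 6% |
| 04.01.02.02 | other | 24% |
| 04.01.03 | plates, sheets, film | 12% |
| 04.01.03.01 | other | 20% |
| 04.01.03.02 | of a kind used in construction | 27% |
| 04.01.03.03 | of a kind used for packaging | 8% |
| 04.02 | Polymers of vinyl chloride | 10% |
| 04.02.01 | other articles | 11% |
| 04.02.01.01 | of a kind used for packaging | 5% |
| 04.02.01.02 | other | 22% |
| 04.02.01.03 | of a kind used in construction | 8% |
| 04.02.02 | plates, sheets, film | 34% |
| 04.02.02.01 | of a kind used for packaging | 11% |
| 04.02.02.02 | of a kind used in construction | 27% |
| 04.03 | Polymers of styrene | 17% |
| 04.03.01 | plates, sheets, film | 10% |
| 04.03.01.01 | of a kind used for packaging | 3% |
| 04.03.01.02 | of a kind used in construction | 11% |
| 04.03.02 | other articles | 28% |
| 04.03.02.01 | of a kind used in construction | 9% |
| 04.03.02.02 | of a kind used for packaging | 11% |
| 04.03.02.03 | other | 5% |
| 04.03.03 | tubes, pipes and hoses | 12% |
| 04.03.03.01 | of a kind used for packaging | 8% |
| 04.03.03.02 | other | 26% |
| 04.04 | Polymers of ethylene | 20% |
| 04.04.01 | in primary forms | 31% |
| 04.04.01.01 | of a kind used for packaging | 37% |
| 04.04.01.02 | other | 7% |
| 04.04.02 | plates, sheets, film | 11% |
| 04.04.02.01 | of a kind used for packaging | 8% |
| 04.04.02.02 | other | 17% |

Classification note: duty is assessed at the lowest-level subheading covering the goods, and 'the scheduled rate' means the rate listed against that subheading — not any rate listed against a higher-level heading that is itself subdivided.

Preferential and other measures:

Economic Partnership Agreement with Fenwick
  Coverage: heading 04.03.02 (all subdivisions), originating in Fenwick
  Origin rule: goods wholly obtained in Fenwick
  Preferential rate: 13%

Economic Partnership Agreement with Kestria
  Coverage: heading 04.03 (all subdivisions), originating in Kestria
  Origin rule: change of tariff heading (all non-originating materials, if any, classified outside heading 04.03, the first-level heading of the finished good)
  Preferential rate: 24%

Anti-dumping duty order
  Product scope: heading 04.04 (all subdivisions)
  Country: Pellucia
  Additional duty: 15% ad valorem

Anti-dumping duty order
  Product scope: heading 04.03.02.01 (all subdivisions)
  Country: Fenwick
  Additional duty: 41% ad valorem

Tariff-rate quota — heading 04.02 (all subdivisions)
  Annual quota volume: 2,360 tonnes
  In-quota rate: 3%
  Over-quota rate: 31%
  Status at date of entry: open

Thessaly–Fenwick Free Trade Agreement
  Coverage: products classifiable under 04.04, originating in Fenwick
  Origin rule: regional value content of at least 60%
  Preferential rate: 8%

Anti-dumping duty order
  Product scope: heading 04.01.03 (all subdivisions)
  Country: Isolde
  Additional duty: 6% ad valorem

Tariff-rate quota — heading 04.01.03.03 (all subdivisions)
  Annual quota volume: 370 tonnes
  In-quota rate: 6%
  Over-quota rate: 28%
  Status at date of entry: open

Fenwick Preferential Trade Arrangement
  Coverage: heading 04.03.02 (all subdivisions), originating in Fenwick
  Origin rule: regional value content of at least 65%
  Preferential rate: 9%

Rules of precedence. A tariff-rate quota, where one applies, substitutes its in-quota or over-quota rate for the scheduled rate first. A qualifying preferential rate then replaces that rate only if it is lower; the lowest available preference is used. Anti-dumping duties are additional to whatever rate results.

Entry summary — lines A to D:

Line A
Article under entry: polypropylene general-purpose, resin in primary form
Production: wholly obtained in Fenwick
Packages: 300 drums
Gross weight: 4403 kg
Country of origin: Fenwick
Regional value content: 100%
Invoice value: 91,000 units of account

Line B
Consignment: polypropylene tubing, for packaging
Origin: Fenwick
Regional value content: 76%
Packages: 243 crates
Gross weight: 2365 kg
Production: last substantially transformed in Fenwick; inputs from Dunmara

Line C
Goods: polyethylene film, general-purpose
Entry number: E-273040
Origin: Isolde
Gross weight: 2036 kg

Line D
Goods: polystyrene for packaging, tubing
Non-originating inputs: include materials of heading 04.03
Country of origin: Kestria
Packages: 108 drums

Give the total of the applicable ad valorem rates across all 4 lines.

Line A: polypropylene → 04.01; resin in primary form → 04.01.01; general-purpose → 04.01.01.01. Scheduled 23%. Fenwick agreement on 04.03.02: 04.01.01.01 not covered; Fenwick agreement on 04.04: 04.01.01.01 not covered; Fenwick agreement on 04.03.02: 04.01.01.01 not covered. → 23%.
Line B: polypropylene → 04.01; tubing → 04.01.02; for packaging → 04.01.02.01. Scheduled 6%. Fenwick agreement on 04.03.02: 04.01.02.01 not covered; Fenwick agreement on 04.04: 04.01.02.01 not covered; Fenwick agreement on 04.03.02: 04.01.02.01 not covered. → 6%.
Line C: polyethylene → 04.04; film → 04.04.02; general-purpose → 04.04.02.02. Scheduled 17%. No special measure applies. → 17%.
Line D: polystyrene → 04.03; tubing → 04.03.03; for packaging → 04.03.03.01. Scheduled 8%. Kestria agreement on 04.03: CTH not met. → 8%.
Sum: 23% + 6% + 17% + 8% = 54%.

54%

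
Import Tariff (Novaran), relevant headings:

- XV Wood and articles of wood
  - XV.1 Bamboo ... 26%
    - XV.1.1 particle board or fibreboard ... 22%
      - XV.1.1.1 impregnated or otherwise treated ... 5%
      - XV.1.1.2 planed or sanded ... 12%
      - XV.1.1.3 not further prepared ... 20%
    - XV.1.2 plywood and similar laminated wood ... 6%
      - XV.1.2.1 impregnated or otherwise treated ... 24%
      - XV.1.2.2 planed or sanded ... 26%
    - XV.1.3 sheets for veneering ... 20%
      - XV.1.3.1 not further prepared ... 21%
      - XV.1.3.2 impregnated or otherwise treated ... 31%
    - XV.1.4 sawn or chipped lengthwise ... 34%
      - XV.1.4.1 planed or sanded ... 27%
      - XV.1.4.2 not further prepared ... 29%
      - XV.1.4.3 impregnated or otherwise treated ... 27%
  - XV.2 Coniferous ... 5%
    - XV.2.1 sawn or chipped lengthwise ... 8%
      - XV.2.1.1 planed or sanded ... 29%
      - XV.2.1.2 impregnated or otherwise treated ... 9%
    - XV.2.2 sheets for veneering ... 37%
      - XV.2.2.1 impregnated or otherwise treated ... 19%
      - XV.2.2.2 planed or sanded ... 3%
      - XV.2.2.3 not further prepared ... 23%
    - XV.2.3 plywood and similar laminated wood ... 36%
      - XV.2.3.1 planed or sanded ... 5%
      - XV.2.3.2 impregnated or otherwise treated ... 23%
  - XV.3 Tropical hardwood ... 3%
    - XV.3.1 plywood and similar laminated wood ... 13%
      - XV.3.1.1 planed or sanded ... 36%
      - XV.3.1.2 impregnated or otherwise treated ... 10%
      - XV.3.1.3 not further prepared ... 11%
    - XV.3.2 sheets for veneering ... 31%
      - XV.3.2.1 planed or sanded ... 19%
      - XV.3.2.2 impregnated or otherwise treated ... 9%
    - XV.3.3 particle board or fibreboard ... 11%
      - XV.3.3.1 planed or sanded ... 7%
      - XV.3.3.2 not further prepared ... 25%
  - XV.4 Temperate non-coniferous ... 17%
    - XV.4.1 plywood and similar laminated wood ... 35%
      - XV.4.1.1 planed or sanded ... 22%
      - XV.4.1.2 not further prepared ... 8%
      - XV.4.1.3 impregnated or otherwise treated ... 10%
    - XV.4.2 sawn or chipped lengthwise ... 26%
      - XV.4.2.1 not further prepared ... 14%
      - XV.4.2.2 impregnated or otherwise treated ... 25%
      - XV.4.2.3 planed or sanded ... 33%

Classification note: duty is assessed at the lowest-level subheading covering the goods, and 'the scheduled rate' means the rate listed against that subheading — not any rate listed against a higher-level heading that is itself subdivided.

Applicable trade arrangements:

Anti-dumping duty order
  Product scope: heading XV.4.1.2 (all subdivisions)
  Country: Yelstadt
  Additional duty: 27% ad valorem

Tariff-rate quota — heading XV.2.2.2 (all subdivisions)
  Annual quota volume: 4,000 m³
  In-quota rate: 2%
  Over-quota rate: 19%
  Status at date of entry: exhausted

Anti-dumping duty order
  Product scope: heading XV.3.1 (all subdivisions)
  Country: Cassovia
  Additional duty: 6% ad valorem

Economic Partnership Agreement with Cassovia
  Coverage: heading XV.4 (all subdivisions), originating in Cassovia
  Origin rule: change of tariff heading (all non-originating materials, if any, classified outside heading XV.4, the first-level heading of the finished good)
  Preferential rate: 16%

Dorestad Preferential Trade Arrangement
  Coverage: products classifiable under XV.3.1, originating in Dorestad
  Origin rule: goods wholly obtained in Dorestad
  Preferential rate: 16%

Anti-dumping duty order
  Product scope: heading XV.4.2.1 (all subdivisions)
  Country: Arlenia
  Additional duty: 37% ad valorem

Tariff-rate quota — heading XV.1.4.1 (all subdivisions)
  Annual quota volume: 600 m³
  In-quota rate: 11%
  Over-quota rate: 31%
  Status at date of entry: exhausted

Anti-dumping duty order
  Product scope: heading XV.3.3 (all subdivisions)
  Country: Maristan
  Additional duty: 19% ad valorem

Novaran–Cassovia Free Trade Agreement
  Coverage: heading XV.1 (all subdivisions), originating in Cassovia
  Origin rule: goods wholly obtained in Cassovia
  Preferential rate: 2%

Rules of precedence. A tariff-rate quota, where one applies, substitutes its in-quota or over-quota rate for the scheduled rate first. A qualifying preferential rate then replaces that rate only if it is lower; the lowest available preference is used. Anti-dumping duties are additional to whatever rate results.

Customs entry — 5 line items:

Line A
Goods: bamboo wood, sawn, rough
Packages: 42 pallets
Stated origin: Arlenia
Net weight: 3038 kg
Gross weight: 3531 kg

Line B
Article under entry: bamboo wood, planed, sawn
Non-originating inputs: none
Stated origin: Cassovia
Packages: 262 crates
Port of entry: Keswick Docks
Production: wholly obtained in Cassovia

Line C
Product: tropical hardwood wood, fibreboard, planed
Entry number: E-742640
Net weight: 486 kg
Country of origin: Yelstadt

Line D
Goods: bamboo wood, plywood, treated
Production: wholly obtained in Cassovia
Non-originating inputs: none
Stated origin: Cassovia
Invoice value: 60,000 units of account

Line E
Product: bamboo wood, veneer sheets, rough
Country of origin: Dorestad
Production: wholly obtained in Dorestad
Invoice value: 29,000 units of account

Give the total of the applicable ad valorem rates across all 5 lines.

Line A: bamboo → XV.1; sawn → XV.1.4; rough → XV.1.4.2. Scheduled 29%. No special measure applies. → 29%.
Line B: bamboo → XV.1; sawn → XV.1.4; planed → XV.1.4.1. Scheduled 27%. quota on XV.1.4.1 exhausted → over-quota 31%; Cassovia agreement on XV.4: XV.1.4.1 not covered; Cassovia agreement on XV.1: wholly obtained → 2% available; preferential 2%. → 2%.
Line C: tropical hardwood → XV.3; fibreboard → XV.3.3; planed → XV.3.3.1. Scheduled 7%. No special measure applies. → 7%.
Line D: bamboo → XV.1; plywood → XV.1.2; treated → XV.1.2.1. Scheduled 24%. Cassovia agreement on XV.4: XV.1.2.1 not covered; Cassovia agreement on XV.1: wholly obtained → 2% available; preferential 2%. → 2%.
Line E: bamboo → XV.1; veneer sheets → XV.1.3; rough → XV.1.3.1. Scheduled 21%. Dorestad agreement on XV.3.1: XV.1.3.1 not covered. → 21%.
Sum: 29% + 2% + 7% + 2% + 21% = 61%.

61%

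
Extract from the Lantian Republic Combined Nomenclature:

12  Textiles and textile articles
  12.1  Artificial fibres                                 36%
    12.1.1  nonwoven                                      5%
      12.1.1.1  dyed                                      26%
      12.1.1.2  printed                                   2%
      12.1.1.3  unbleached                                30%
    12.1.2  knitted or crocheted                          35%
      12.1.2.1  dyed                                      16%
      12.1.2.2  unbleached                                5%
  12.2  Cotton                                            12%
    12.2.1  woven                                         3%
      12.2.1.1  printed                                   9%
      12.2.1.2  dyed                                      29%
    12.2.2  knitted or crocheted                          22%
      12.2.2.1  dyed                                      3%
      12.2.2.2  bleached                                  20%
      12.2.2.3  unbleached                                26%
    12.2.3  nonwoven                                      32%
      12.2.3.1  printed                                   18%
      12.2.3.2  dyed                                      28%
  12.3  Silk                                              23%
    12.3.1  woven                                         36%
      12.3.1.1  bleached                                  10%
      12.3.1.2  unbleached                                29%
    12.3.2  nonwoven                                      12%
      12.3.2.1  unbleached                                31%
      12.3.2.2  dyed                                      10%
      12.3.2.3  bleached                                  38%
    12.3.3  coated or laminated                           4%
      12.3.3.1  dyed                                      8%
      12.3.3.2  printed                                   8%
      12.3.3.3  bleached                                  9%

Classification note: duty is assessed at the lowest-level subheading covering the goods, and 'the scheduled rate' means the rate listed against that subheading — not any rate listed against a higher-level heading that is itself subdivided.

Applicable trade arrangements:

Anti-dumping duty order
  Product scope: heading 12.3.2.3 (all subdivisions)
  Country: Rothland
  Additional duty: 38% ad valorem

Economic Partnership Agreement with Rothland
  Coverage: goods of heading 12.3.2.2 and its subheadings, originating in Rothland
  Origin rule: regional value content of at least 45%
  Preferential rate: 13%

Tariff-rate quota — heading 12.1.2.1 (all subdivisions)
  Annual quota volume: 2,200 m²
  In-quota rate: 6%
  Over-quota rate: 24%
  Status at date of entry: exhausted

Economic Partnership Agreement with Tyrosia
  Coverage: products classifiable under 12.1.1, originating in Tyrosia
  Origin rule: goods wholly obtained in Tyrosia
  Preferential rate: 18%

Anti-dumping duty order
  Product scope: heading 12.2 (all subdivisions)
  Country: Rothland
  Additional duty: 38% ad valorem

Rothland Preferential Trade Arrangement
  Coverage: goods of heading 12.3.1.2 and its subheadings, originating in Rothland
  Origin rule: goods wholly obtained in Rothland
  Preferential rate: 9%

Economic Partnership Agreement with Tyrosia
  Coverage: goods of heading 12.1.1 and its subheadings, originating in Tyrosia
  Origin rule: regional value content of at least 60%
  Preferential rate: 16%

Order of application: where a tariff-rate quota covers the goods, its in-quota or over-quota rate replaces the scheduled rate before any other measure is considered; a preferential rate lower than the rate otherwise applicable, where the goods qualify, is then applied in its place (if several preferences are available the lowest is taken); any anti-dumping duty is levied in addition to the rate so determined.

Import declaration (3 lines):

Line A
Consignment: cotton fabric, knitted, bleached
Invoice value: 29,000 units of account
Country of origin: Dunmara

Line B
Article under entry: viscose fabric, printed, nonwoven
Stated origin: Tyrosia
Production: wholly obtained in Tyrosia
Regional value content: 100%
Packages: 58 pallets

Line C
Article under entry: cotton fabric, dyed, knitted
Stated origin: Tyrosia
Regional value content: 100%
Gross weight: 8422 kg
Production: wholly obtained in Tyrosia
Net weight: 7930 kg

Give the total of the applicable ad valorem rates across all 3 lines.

25%

Line A: cotton → 12.2; knitted → 12.2.2; bleached → 12.2.2.2. Scheduled 20%. No special measure applies. → 20%.
Line B: viscose → 12.1; nonwoven → 12.1.1; printed → 12.1.1.2. Scheduled 2%. Tyrosia agreement on 12.1.1: wholly obtained → 18% available; Tyrosia agreement on 12.1.1: RVC ≥ 60% → 16% available; preference 16% not lower than 2% → no reduction. → 2%.
Line C: cotton → 12.2; knitted → 12.2.2; dyed → 12.2.2.1. Scheduled 3%. Tyrosia agreement on 12.1.1: 12.2.2.1 not covered; Tyrosia agreement on 12.1.1: 12.2.2.1 not covered. → 3%.
Sum: 20% + 2% + 3% = 25%.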